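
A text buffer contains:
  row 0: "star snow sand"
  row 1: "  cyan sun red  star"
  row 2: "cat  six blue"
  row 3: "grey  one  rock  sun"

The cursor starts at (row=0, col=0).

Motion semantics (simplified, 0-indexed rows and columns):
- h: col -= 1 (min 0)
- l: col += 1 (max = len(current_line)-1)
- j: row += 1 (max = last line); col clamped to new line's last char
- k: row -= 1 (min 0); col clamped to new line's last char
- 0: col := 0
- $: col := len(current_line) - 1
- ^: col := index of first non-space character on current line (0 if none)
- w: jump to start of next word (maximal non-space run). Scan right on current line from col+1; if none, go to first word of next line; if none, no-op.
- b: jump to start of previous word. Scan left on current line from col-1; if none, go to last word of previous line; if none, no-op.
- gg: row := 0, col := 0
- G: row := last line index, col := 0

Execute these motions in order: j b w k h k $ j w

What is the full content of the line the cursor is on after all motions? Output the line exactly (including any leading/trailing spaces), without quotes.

Answer:   cyan sun red  star

Derivation:
After 1 (j): row=1 col=0 char='_'
After 2 (b): row=0 col=10 char='s'
After 3 (w): row=1 col=2 char='c'
After 4 (k): row=0 col=2 char='a'
After 5 (h): row=0 col=1 char='t'
After 6 (k): row=0 col=1 char='t'
After 7 ($): row=0 col=13 char='d'
After 8 (j): row=1 col=13 char='d'
After 9 (w): row=1 col=16 char='s'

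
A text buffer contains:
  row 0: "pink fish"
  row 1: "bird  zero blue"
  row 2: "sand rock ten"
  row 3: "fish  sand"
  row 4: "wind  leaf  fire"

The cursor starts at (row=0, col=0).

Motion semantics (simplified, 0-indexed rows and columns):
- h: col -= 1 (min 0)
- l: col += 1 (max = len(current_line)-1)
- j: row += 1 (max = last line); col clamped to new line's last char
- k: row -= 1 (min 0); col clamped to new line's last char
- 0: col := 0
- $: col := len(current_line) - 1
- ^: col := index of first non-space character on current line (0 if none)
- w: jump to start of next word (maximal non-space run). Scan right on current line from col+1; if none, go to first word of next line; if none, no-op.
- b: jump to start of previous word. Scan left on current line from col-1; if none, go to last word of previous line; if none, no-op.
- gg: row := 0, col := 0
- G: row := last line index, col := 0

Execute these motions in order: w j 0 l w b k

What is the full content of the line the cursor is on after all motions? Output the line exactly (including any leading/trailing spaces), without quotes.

Answer: pink fish

Derivation:
After 1 (w): row=0 col=5 char='f'
After 2 (j): row=1 col=5 char='_'
After 3 (0): row=1 col=0 char='b'
After 4 (l): row=1 col=1 char='i'
After 5 (w): row=1 col=6 char='z'
After 6 (b): row=1 col=0 char='b'
After 7 (k): row=0 col=0 char='p'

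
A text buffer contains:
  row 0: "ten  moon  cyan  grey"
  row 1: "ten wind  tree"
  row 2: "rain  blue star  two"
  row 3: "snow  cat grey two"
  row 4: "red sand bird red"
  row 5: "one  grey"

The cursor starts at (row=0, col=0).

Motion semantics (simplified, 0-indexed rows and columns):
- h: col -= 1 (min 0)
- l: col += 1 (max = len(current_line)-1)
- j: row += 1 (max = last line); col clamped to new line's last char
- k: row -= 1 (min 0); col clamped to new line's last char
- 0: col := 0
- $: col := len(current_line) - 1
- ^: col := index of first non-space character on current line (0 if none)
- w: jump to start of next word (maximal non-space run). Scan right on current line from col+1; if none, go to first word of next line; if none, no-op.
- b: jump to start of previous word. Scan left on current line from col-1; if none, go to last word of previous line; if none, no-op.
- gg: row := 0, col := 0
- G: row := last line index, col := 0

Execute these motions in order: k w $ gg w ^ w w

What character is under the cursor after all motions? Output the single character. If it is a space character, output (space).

Answer: c

Derivation:
After 1 (k): row=0 col=0 char='t'
After 2 (w): row=0 col=5 char='m'
After 3 ($): row=0 col=20 char='y'
After 4 (gg): row=0 col=0 char='t'
After 5 (w): row=0 col=5 char='m'
After 6 (^): row=0 col=0 char='t'
After 7 (w): row=0 col=5 char='m'
After 8 (w): row=0 col=11 char='c'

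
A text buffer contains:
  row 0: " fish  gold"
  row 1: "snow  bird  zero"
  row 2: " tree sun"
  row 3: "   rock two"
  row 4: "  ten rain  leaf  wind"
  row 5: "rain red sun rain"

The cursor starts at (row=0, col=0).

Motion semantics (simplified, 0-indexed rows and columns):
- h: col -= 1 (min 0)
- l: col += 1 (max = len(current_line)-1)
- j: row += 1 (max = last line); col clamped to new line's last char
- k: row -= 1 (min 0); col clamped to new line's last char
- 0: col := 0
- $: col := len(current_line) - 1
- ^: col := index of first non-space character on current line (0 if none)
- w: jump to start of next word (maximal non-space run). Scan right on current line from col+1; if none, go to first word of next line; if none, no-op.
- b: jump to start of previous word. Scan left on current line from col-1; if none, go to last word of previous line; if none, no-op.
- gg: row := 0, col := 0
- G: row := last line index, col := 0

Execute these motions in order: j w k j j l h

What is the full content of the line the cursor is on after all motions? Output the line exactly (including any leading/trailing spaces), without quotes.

Answer:  tree sun

Derivation:
After 1 (j): row=1 col=0 char='s'
After 2 (w): row=1 col=6 char='b'
After 3 (k): row=0 col=6 char='_'
After 4 (j): row=1 col=6 char='b'
After 5 (j): row=2 col=6 char='s'
After 6 (l): row=2 col=7 char='u'
After 7 (h): row=2 col=6 char='s'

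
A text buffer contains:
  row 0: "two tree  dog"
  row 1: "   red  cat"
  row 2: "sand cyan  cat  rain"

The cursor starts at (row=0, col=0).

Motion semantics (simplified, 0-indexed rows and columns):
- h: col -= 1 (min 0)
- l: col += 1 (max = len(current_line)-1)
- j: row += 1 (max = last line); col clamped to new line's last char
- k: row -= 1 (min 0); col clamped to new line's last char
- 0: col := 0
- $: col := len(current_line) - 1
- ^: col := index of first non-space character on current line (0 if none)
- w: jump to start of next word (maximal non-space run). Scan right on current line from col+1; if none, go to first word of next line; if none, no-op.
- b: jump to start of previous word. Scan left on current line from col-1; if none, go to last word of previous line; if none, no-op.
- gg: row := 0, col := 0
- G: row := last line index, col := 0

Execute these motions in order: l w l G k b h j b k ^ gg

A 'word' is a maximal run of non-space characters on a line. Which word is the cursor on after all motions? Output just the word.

After 1 (l): row=0 col=1 char='w'
After 2 (w): row=0 col=4 char='t'
After 3 (l): row=0 col=5 char='r'
After 4 (G): row=2 col=0 char='s'
After 5 (k): row=1 col=0 char='_'
After 6 (b): row=0 col=10 char='d'
After 7 (h): row=0 col=9 char='_'
After 8 (j): row=1 col=9 char='a'
After 9 (b): row=1 col=8 char='c'
After 10 (k): row=0 col=8 char='_'
After 11 (^): row=0 col=0 char='t'
After 12 (gg): row=0 col=0 char='t'

Answer: two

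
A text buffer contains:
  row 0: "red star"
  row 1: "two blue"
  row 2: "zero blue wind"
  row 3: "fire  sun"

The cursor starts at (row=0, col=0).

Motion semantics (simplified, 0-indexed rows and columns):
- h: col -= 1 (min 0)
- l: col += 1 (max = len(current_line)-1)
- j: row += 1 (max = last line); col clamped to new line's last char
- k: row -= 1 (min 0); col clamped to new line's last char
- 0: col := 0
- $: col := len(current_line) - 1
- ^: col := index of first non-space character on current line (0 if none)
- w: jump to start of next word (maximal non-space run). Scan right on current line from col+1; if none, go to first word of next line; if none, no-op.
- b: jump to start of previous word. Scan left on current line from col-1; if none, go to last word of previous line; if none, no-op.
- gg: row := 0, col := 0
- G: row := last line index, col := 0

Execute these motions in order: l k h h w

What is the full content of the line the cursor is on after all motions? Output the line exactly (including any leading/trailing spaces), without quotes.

After 1 (l): row=0 col=1 char='e'
After 2 (k): row=0 col=1 char='e'
After 3 (h): row=0 col=0 char='r'
After 4 (h): row=0 col=0 char='r'
After 5 (w): row=0 col=4 char='s'

Answer: red star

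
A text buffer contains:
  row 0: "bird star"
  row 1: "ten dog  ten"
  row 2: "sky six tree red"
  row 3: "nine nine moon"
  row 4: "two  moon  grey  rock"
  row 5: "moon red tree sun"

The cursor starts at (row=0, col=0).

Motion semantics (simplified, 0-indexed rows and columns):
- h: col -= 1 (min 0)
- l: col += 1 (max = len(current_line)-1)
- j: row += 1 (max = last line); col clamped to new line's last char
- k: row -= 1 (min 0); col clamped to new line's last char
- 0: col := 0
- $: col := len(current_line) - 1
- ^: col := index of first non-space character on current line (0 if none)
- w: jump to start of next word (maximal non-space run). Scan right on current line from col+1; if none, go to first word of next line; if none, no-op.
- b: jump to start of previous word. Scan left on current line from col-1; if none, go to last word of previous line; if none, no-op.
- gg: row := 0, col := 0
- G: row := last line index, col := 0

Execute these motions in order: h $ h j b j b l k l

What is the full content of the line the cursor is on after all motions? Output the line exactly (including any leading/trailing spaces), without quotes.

After 1 (h): row=0 col=0 char='b'
After 2 ($): row=0 col=8 char='r'
After 3 (h): row=0 col=7 char='a'
After 4 (j): row=1 col=7 char='_'
After 5 (b): row=1 col=4 char='d'
After 6 (j): row=2 col=4 char='s'
After 7 (b): row=2 col=0 char='s'
After 8 (l): row=2 col=1 char='k'
After 9 (k): row=1 col=1 char='e'
After 10 (l): row=1 col=2 char='n'

Answer: ten dog  ten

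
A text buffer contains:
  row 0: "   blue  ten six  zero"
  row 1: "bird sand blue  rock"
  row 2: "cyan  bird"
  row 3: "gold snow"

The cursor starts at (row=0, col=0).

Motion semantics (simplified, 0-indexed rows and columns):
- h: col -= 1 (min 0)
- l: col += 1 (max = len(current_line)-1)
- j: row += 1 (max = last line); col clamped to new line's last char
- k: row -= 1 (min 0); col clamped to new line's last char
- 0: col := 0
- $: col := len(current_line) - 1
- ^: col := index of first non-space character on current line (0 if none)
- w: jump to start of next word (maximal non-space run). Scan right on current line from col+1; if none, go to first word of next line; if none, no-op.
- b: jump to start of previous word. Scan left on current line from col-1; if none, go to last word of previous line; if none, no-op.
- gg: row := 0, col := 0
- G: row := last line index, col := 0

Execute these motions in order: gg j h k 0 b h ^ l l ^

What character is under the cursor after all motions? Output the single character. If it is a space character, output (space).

After 1 (gg): row=0 col=0 char='_'
After 2 (j): row=1 col=0 char='b'
After 3 (h): row=1 col=0 char='b'
After 4 (k): row=0 col=0 char='_'
After 5 (0): row=0 col=0 char='_'
After 6 (b): row=0 col=0 char='_'
After 7 (h): row=0 col=0 char='_'
After 8 (^): row=0 col=3 char='b'
After 9 (l): row=0 col=4 char='l'
After 10 (l): row=0 col=5 char='u'
After 11 (^): row=0 col=3 char='b'

Answer: b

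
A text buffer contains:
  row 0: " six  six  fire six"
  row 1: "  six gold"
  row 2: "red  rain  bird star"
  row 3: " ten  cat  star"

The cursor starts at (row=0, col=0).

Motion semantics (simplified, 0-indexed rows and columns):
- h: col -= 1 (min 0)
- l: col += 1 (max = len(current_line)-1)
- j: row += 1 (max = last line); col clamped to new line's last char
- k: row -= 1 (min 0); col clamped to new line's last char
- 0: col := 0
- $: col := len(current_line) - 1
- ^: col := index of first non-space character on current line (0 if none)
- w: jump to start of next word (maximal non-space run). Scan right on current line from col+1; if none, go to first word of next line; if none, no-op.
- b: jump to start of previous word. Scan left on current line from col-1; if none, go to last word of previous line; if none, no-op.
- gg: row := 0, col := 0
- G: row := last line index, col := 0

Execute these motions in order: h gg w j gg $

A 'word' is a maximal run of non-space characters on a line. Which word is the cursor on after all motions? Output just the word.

After 1 (h): row=0 col=0 char='_'
After 2 (gg): row=0 col=0 char='_'
After 3 (w): row=0 col=1 char='s'
After 4 (j): row=1 col=1 char='_'
After 5 (gg): row=0 col=0 char='_'
After 6 ($): row=0 col=18 char='x'

Answer: six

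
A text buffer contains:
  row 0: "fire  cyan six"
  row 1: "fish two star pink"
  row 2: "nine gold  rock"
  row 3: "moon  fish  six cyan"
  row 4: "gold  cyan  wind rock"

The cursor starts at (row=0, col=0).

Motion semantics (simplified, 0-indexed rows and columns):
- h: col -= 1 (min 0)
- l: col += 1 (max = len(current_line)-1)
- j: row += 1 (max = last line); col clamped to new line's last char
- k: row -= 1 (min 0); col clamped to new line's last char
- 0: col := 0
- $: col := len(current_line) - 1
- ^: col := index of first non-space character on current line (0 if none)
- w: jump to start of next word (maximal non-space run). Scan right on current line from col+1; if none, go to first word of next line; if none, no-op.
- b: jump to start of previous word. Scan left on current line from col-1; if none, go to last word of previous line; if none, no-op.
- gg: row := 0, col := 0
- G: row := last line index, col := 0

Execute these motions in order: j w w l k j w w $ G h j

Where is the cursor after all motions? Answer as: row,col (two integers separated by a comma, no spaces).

After 1 (j): row=1 col=0 char='f'
After 2 (w): row=1 col=5 char='t'
After 3 (w): row=1 col=9 char='s'
After 4 (l): row=1 col=10 char='t'
After 5 (k): row=0 col=10 char='_'
After 6 (j): row=1 col=10 char='t'
After 7 (w): row=1 col=14 char='p'
After 8 (w): row=2 col=0 char='n'
After 9 ($): row=2 col=14 char='k'
After 10 (G): row=4 col=0 char='g'
After 11 (h): row=4 col=0 char='g'
After 12 (j): row=4 col=0 char='g'

Answer: 4,0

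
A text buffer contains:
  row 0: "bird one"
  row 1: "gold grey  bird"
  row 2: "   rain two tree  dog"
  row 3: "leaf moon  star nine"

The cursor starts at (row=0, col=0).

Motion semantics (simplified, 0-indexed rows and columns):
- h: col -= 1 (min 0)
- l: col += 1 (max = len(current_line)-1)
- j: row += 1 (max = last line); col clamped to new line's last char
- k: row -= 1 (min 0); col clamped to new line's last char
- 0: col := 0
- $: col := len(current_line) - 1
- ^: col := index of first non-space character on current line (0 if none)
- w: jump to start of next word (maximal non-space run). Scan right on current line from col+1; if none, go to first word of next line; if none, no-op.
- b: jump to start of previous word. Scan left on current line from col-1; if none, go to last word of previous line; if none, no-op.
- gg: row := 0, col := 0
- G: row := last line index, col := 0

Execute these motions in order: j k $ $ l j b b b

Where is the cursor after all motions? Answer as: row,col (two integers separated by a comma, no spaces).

After 1 (j): row=1 col=0 char='g'
After 2 (k): row=0 col=0 char='b'
After 3 ($): row=0 col=7 char='e'
After 4 ($): row=0 col=7 char='e'
After 5 (l): row=0 col=7 char='e'
After 6 (j): row=1 col=7 char='e'
After 7 (b): row=1 col=5 char='g'
After 8 (b): row=1 col=0 char='g'
After 9 (b): row=0 col=5 char='o'

Answer: 0,5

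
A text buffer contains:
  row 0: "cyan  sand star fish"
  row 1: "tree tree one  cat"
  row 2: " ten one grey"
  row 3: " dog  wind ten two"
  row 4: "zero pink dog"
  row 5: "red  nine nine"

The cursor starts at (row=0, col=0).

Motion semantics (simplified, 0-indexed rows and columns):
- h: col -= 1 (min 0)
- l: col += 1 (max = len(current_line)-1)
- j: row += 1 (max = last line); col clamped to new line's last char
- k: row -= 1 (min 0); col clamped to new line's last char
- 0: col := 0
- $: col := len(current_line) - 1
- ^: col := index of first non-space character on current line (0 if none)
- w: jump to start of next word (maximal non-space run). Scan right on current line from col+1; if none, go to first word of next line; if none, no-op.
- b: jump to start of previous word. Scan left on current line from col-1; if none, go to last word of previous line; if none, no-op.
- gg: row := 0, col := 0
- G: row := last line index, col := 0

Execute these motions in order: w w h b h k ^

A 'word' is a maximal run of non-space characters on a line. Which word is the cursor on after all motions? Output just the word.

After 1 (w): row=0 col=6 char='s'
After 2 (w): row=0 col=11 char='s'
After 3 (h): row=0 col=10 char='_'
After 4 (b): row=0 col=6 char='s'
After 5 (h): row=0 col=5 char='_'
After 6 (k): row=0 col=5 char='_'
After 7 (^): row=0 col=0 char='c'

Answer: cyan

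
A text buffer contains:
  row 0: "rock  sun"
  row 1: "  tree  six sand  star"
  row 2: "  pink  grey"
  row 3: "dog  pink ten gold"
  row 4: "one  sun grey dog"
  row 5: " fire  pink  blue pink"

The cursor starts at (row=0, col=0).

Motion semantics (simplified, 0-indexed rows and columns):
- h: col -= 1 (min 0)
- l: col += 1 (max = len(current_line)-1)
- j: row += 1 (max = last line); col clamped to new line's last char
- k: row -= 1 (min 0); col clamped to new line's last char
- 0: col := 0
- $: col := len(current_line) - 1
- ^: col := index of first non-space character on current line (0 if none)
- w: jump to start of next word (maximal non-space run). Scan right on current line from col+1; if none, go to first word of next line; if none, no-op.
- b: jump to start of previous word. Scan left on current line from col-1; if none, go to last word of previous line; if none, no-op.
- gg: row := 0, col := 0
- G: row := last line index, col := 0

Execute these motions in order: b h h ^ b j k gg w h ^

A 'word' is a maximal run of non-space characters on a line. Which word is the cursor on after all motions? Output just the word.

After 1 (b): row=0 col=0 char='r'
After 2 (h): row=0 col=0 char='r'
After 3 (h): row=0 col=0 char='r'
After 4 (^): row=0 col=0 char='r'
After 5 (b): row=0 col=0 char='r'
After 6 (j): row=1 col=0 char='_'
After 7 (k): row=0 col=0 char='r'
After 8 (gg): row=0 col=0 char='r'
After 9 (w): row=0 col=6 char='s'
After 10 (h): row=0 col=5 char='_'
After 11 (^): row=0 col=0 char='r'

Answer: rock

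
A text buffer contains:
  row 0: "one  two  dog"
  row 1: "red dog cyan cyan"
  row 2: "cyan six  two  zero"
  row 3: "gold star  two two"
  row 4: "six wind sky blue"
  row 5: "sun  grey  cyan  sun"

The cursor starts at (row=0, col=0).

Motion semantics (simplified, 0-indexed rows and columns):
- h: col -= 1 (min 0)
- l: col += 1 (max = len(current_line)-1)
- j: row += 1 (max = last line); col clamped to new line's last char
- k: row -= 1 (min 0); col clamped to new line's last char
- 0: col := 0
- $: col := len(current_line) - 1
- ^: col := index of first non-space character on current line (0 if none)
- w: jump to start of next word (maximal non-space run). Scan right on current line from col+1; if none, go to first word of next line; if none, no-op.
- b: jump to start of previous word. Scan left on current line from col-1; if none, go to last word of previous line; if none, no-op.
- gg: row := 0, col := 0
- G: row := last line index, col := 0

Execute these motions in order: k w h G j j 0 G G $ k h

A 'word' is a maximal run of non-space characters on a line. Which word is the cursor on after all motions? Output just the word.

Answer: blue

Derivation:
After 1 (k): row=0 col=0 char='o'
After 2 (w): row=0 col=5 char='t'
After 3 (h): row=0 col=4 char='_'
After 4 (G): row=5 col=0 char='s'
After 5 (j): row=5 col=0 char='s'
After 6 (j): row=5 col=0 char='s'
After 7 (0): row=5 col=0 char='s'
After 8 (G): row=5 col=0 char='s'
After 9 (G): row=5 col=0 char='s'
After 10 ($): row=5 col=19 char='n'
After 11 (k): row=4 col=16 char='e'
After 12 (h): row=4 col=15 char='u'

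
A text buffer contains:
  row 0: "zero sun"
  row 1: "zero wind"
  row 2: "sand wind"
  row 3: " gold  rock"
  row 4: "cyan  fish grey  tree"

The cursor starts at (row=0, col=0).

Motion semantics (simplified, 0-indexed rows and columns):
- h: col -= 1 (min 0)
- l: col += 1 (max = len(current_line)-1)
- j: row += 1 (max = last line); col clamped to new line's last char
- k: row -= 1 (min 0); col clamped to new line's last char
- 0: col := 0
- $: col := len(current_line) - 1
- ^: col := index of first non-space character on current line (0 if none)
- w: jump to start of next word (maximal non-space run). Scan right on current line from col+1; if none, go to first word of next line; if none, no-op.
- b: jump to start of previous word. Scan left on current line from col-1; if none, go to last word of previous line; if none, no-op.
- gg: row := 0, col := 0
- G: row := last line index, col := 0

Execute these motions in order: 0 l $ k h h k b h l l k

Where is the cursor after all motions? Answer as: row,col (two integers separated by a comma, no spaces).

After 1 (0): row=0 col=0 char='z'
After 2 (l): row=0 col=1 char='e'
After 3 ($): row=0 col=7 char='n'
After 4 (k): row=0 col=7 char='n'
After 5 (h): row=0 col=6 char='u'
After 6 (h): row=0 col=5 char='s'
After 7 (k): row=0 col=5 char='s'
After 8 (b): row=0 col=0 char='z'
After 9 (h): row=0 col=0 char='z'
After 10 (l): row=0 col=1 char='e'
After 11 (l): row=0 col=2 char='r'
After 12 (k): row=0 col=2 char='r'

Answer: 0,2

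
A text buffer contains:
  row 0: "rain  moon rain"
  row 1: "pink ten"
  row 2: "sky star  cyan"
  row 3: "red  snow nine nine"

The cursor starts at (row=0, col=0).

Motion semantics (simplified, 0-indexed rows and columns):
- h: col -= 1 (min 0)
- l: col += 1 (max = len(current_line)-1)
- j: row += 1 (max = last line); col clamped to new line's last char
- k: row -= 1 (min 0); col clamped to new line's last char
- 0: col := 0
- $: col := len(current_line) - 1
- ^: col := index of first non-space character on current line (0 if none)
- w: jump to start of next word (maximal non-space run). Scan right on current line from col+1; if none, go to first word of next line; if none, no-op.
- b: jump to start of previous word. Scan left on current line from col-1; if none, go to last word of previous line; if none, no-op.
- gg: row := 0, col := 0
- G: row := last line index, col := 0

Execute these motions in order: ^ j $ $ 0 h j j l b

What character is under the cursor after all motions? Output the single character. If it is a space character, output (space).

After 1 (^): row=0 col=0 char='r'
After 2 (j): row=1 col=0 char='p'
After 3 ($): row=1 col=7 char='n'
After 4 ($): row=1 col=7 char='n'
After 5 (0): row=1 col=0 char='p'
After 6 (h): row=1 col=0 char='p'
After 7 (j): row=2 col=0 char='s'
After 8 (j): row=3 col=0 char='r'
After 9 (l): row=3 col=1 char='e'
After 10 (b): row=3 col=0 char='r'

Answer: r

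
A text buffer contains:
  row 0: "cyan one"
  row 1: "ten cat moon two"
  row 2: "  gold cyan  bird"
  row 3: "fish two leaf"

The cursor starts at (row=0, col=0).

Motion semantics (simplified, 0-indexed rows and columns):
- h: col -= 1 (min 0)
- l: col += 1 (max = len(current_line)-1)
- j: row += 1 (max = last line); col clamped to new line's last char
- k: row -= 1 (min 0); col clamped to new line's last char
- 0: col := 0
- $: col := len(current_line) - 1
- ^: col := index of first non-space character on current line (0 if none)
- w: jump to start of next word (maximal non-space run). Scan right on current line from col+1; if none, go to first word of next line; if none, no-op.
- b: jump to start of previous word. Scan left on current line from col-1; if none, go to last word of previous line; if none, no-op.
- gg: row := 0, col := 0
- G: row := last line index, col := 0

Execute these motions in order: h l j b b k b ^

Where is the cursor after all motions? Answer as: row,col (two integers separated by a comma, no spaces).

Answer: 0,0

Derivation:
After 1 (h): row=0 col=0 char='c'
After 2 (l): row=0 col=1 char='y'
After 3 (j): row=1 col=1 char='e'
After 4 (b): row=1 col=0 char='t'
After 5 (b): row=0 col=5 char='o'
After 6 (k): row=0 col=5 char='o'
After 7 (b): row=0 col=0 char='c'
After 8 (^): row=0 col=0 char='c'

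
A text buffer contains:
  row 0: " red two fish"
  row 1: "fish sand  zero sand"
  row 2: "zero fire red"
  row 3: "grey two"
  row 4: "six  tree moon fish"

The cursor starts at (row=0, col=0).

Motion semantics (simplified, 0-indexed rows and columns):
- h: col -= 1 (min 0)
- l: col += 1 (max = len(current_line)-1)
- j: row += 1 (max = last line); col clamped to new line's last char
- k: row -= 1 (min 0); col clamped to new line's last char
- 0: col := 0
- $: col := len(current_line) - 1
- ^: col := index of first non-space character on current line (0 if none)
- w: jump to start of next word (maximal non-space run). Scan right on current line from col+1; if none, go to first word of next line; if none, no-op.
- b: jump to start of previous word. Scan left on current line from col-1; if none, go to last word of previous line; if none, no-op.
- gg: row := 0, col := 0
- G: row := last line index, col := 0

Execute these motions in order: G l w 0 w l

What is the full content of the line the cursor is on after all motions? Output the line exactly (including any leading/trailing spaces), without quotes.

After 1 (G): row=4 col=0 char='s'
After 2 (l): row=4 col=1 char='i'
After 3 (w): row=4 col=5 char='t'
After 4 (0): row=4 col=0 char='s'
After 5 (w): row=4 col=5 char='t'
After 6 (l): row=4 col=6 char='r'

Answer: six  tree moon fish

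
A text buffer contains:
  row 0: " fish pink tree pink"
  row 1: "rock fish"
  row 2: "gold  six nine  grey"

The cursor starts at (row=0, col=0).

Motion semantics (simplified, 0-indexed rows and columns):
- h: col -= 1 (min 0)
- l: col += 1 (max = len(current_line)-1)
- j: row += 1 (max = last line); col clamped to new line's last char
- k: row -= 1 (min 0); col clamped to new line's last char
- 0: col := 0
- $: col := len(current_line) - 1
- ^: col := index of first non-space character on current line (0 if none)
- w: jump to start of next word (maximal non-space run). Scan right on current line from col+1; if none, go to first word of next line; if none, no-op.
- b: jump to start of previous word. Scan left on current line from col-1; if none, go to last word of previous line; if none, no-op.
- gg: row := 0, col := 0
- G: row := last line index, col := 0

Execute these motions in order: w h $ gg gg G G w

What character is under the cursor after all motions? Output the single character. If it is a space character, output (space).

Answer: s

Derivation:
After 1 (w): row=0 col=1 char='f'
After 2 (h): row=0 col=0 char='_'
After 3 ($): row=0 col=19 char='k'
After 4 (gg): row=0 col=0 char='_'
After 5 (gg): row=0 col=0 char='_'
After 6 (G): row=2 col=0 char='g'
After 7 (G): row=2 col=0 char='g'
After 8 (w): row=2 col=6 char='s'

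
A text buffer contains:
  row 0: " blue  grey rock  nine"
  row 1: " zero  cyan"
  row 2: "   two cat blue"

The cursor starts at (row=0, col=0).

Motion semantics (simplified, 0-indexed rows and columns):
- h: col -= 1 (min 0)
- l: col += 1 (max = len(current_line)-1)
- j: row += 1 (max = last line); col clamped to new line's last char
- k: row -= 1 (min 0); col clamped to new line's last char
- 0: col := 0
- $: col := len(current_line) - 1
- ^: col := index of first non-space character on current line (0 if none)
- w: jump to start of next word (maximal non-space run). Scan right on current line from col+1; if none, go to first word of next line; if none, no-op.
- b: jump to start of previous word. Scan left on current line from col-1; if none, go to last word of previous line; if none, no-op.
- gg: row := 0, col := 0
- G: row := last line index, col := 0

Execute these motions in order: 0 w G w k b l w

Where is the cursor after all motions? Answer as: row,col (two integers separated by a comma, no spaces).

Answer: 1,7

Derivation:
After 1 (0): row=0 col=0 char='_'
After 2 (w): row=0 col=1 char='b'
After 3 (G): row=2 col=0 char='_'
After 4 (w): row=2 col=3 char='t'
After 5 (k): row=1 col=3 char='r'
After 6 (b): row=1 col=1 char='z'
After 7 (l): row=1 col=2 char='e'
After 8 (w): row=1 col=7 char='c'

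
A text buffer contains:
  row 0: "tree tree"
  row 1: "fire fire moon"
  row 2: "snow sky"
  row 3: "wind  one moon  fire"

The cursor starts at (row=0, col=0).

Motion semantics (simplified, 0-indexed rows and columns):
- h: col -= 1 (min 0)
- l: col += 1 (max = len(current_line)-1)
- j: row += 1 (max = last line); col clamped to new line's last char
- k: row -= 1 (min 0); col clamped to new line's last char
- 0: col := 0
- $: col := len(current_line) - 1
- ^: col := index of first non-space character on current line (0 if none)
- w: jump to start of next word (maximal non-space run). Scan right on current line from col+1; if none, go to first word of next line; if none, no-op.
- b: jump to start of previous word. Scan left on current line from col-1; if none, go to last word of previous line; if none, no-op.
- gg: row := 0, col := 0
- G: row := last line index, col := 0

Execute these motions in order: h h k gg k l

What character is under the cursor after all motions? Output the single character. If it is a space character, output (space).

Answer: r

Derivation:
After 1 (h): row=0 col=0 char='t'
After 2 (h): row=0 col=0 char='t'
After 3 (k): row=0 col=0 char='t'
After 4 (gg): row=0 col=0 char='t'
After 5 (k): row=0 col=0 char='t'
After 6 (l): row=0 col=1 char='r'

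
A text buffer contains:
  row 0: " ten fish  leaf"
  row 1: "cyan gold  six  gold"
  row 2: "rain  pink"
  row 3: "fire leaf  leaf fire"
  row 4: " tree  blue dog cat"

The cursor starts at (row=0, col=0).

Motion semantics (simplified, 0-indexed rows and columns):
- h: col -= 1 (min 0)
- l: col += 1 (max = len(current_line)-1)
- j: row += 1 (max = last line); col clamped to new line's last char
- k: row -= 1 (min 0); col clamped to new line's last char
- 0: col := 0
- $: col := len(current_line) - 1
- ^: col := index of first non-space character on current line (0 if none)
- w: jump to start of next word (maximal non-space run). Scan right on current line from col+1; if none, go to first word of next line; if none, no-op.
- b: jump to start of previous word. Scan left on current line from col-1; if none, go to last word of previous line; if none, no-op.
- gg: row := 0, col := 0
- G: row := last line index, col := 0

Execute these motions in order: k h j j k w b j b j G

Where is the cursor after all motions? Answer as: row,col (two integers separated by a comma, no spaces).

After 1 (k): row=0 col=0 char='_'
After 2 (h): row=0 col=0 char='_'
After 3 (j): row=1 col=0 char='c'
After 4 (j): row=2 col=0 char='r'
After 5 (k): row=1 col=0 char='c'
After 6 (w): row=1 col=5 char='g'
After 7 (b): row=1 col=0 char='c'
After 8 (j): row=2 col=0 char='r'
After 9 (b): row=1 col=16 char='g'
After 10 (j): row=2 col=9 char='k'
After 11 (G): row=4 col=0 char='_'

Answer: 4,0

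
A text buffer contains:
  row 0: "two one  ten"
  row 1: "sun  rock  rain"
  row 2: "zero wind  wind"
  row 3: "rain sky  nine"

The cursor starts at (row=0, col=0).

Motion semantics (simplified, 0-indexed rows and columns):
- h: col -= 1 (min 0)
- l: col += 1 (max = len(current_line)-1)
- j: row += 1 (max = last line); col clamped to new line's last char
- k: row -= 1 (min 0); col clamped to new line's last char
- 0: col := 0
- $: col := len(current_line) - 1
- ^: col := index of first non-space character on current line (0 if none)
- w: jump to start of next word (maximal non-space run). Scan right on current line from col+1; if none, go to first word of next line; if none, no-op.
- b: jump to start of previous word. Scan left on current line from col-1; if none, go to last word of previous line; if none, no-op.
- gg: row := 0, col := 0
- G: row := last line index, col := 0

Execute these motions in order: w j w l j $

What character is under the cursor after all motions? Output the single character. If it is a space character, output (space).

After 1 (w): row=0 col=4 char='o'
After 2 (j): row=1 col=4 char='_'
After 3 (w): row=1 col=5 char='r'
After 4 (l): row=1 col=6 char='o'
After 5 (j): row=2 col=6 char='i'
After 6 ($): row=2 col=14 char='d'

Answer: d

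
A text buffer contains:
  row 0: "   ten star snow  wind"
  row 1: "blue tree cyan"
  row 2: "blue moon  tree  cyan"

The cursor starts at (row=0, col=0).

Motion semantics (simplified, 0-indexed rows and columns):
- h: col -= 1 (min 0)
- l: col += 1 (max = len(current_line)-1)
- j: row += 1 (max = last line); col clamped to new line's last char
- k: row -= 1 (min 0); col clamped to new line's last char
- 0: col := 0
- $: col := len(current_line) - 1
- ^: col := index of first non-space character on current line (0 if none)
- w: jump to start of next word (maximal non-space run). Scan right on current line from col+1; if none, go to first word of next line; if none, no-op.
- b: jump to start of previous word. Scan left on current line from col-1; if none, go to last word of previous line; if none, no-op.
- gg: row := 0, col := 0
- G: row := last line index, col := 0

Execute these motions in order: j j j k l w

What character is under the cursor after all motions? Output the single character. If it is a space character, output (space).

Answer: t

Derivation:
After 1 (j): row=1 col=0 char='b'
After 2 (j): row=2 col=0 char='b'
After 3 (j): row=2 col=0 char='b'
After 4 (k): row=1 col=0 char='b'
After 5 (l): row=1 col=1 char='l'
After 6 (w): row=1 col=5 char='t'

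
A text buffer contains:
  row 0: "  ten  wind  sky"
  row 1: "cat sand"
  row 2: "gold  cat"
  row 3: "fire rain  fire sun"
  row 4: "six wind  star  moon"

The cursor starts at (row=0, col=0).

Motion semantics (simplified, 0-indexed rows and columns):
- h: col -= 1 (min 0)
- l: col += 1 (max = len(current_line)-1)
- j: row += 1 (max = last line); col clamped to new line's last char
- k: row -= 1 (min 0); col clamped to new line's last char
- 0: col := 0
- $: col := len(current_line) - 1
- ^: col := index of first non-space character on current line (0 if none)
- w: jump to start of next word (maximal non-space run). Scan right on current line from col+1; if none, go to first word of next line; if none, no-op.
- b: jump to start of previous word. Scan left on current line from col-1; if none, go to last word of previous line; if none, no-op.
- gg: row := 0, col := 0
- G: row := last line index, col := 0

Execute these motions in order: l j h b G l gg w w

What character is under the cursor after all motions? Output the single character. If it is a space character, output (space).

After 1 (l): row=0 col=1 char='_'
After 2 (j): row=1 col=1 char='a'
After 3 (h): row=1 col=0 char='c'
After 4 (b): row=0 col=13 char='s'
After 5 (G): row=4 col=0 char='s'
After 6 (l): row=4 col=1 char='i'
After 7 (gg): row=0 col=0 char='_'
After 8 (w): row=0 col=2 char='t'
After 9 (w): row=0 col=7 char='w'

Answer: w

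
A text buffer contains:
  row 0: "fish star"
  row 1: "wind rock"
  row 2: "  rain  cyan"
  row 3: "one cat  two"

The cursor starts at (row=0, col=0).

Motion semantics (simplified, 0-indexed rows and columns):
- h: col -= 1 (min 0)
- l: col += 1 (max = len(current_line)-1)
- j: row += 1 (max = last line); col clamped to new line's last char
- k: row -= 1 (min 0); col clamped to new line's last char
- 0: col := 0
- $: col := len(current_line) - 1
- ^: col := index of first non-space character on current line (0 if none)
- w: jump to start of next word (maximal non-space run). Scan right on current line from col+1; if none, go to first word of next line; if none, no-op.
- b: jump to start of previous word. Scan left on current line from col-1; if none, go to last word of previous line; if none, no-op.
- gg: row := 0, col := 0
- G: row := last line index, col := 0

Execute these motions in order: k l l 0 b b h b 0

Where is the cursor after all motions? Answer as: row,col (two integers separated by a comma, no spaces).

Answer: 0,0

Derivation:
After 1 (k): row=0 col=0 char='f'
After 2 (l): row=0 col=1 char='i'
After 3 (l): row=0 col=2 char='s'
After 4 (0): row=0 col=0 char='f'
After 5 (b): row=0 col=0 char='f'
After 6 (b): row=0 col=0 char='f'
After 7 (h): row=0 col=0 char='f'
After 8 (b): row=0 col=0 char='f'
After 9 (0): row=0 col=0 char='f'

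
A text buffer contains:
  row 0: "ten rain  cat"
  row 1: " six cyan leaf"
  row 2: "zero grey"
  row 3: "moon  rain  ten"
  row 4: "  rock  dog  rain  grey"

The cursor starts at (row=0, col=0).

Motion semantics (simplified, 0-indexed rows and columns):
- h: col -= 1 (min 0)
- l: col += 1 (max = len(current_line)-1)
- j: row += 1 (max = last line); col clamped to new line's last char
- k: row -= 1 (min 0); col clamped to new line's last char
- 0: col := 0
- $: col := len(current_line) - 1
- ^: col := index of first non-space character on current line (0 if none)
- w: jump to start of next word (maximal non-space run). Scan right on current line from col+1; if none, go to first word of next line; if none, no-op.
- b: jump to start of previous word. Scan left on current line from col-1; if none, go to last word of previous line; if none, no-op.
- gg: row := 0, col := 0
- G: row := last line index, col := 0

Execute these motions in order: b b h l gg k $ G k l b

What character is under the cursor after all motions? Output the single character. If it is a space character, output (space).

After 1 (b): row=0 col=0 char='t'
After 2 (b): row=0 col=0 char='t'
After 3 (h): row=0 col=0 char='t'
After 4 (l): row=0 col=1 char='e'
After 5 (gg): row=0 col=0 char='t'
After 6 (k): row=0 col=0 char='t'
After 7 ($): row=0 col=12 char='t'
After 8 (G): row=4 col=0 char='_'
After 9 (k): row=3 col=0 char='m'
After 10 (l): row=3 col=1 char='o'
After 11 (b): row=3 col=0 char='m'

Answer: m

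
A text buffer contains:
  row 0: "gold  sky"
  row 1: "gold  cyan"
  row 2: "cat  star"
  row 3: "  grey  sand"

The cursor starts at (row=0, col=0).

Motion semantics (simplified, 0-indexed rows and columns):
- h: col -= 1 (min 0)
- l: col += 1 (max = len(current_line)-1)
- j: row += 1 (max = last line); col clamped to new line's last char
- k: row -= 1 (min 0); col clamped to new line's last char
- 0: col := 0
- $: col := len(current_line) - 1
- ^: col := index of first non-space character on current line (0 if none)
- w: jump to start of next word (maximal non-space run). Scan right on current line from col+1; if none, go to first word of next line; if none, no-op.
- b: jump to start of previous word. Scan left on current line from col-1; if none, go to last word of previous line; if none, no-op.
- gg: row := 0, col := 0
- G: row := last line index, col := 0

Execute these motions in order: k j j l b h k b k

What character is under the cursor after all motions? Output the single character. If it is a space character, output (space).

Answer: s

Derivation:
After 1 (k): row=0 col=0 char='g'
After 2 (j): row=1 col=0 char='g'
After 3 (j): row=2 col=0 char='c'
After 4 (l): row=2 col=1 char='a'
After 5 (b): row=2 col=0 char='c'
After 6 (h): row=2 col=0 char='c'
After 7 (k): row=1 col=0 char='g'
After 8 (b): row=0 col=6 char='s'
After 9 (k): row=0 col=6 char='s'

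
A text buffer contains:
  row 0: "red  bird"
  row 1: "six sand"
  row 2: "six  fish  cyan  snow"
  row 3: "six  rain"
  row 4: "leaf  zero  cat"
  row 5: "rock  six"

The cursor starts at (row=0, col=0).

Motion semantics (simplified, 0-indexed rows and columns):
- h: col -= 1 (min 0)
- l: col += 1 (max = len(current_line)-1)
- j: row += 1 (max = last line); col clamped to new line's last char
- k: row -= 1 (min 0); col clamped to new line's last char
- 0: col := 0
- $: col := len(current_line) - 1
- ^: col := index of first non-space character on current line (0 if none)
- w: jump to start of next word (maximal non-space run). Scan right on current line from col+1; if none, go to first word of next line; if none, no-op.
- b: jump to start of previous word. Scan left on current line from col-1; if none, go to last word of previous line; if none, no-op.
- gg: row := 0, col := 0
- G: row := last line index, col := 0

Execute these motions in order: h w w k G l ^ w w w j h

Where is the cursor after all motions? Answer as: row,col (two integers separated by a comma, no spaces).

After 1 (h): row=0 col=0 char='r'
After 2 (w): row=0 col=5 char='b'
After 3 (w): row=1 col=0 char='s'
After 4 (k): row=0 col=0 char='r'
After 5 (G): row=5 col=0 char='r'
After 6 (l): row=5 col=1 char='o'
After 7 (^): row=5 col=0 char='r'
After 8 (w): row=5 col=6 char='s'
After 9 (w): row=5 col=6 char='s'
After 10 (w): row=5 col=6 char='s'
After 11 (j): row=5 col=6 char='s'
After 12 (h): row=5 col=5 char='_'

Answer: 5,5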